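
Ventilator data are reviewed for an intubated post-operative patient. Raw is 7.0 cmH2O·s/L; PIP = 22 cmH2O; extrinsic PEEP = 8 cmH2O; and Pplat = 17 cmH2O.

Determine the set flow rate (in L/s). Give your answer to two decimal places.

flow = (PIP − Pplat) / Raw = 5.0 / 7.0 = 0.7143 L/s.

0.71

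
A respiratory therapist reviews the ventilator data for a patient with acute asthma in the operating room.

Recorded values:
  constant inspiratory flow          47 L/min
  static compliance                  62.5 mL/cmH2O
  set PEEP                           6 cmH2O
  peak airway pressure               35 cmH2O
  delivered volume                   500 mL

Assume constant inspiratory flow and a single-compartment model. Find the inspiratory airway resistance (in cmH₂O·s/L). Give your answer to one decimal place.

Flow: 47 L/min ÷ 60 = 0.7833 L/s.
Equation of motion (constant flow): PIP = Vt/C + R·V̇ + PEEP.
R·V̇ = PIP − Vt/C − PEEP = 35 − 500/62.5 − 6 = 35 − 8.0 − 6 = 21.0 cmH2O.
R = 21.0 / 0.7833 = 26.81 cmH2O·s/L.

26.8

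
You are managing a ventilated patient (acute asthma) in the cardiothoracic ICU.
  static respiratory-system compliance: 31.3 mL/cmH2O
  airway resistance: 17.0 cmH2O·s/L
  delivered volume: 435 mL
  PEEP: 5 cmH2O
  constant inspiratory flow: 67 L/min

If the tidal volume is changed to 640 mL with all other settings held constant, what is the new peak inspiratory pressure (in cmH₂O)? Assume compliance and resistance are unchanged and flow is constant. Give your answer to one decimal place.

44.4

Flow: 67 L/min ÷ 60 = 1.1167 L/s.
PIP = Vt/C + R·V̇ + PEEP (constant-flow equation of motion).
Only the elastic term changes: ΔPIP = ΔVt / C = (640 − 435) / 31.3 = 6.55 cmH2O.
Original PIP = 435/31.3 + 17.0×1.1167 + 5 = 37.882 cmH2O; new PIP = 37.882 + (6.55) = 44.432 cmH2O.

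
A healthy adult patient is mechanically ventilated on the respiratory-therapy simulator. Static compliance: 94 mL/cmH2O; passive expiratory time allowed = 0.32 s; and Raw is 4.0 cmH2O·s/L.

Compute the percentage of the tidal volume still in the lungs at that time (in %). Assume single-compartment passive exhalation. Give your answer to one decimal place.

τ = R × C = 4.0 × 94 mL/cmH2O = 4.0 × 0.094 L/cmH2O = 0.376 s.
Passive exhalation: V(t)/V₀ = e^(−t/τ) = e^(−0.32/0.376) = 0.427.
Fraction remaining = 0.427 → 42.7%.

42.7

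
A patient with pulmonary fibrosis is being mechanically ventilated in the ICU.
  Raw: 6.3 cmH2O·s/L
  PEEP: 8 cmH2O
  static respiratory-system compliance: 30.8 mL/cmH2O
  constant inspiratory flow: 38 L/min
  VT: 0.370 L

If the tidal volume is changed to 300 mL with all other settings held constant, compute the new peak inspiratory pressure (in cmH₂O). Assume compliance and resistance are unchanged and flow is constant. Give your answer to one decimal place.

21.7

Flow: 38 L/min ÷ 60 = 0.6333 L/s.
PIP = Vt/C + R·V̇ + PEEP (constant-flow equation of motion).
Only the elastic term changes: ΔPIP = ΔVt / C = (300 − 370) / 30.8 = -2.273 cmH2O.
Original PIP = 370/30.8 + 6.3×0.6333 + 8 = 24.003 cmH2O; new PIP = 24.003 + (-2.273) = 21.73 cmH2O.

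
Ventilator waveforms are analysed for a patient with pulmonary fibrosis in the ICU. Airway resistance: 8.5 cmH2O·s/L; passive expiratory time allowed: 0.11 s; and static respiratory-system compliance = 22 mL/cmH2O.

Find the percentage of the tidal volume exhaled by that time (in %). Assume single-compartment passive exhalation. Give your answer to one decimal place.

44.5

τ = R × C = 8.5 × 22 mL/cmH2O = 8.5 × 0.022 L/cmH2O = 0.187 s.
Passive exhalation: V(t)/V₀ = e^(−t/τ) = e^(−0.11/0.187) = 0.5553.
Fraction exhaled = 1 − 0.5553 = 0.4447 → 44.47%.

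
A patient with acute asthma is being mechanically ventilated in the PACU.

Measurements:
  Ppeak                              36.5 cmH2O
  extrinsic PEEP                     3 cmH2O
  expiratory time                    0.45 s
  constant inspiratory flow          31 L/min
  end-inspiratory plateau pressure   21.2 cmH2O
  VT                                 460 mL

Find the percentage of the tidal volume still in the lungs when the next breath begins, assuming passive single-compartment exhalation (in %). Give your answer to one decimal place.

54.8

Flow: 31 L/min ÷ 60 = 0.5167 L/s.
R = (PIP − Pplat)/V̇ = (36.5 − 21.2) / 0.5167 = 15.3/0.5167 = 29.611 cmH2O·s/L.
C = Vt/(Pplat − PEEP) = 460.0 / (21.2 − 3) = 460.0/18.2 = 25.275 mL/cmH2O.
τ = R × C = 29.611 × 0.02528 L/cmH2O = 0.7486 s.
Fraction remaining at end-expiration = e^(−Te/τ) = e^(−0.45/0.7486) = 0.5482 → 54.82%.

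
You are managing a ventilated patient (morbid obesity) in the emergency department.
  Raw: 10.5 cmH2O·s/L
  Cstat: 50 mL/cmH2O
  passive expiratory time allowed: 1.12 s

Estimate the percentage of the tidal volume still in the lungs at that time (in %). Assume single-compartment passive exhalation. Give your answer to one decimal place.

τ = R × C = 10.5 × 50 mL/cmH2O = 10.5 × 0.050 L/cmH2O = 0.525 s.
Passive exhalation: V(t)/V₀ = e^(−t/τ) = e^(−1.12/0.525) = 0.1184.
Fraction remaining = 0.1184 → 11.84%.

11.8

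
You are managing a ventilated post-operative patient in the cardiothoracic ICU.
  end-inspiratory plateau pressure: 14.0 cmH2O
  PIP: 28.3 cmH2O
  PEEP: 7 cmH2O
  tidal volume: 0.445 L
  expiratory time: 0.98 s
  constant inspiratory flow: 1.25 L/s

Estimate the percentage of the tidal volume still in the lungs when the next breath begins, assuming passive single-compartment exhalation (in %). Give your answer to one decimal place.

R = (PIP − Pplat)/V̇ = (28.3 − 14.0) / 1.25 = 14.3/1.25 = 11.44 cmH2O·s/L.
C = Vt/(Pplat − PEEP) = 445.0 / (14.0 − 7) = 445.0/7.0 = 63.571 mL/cmH2O.
τ = R × C = 11.44 × 0.06357 L/cmH2O = 0.7272 s.
Fraction remaining at end-expiration = e^(−Te/τ) = e^(−0.98/0.7272) = 0.2599 → 25.99%.

26.0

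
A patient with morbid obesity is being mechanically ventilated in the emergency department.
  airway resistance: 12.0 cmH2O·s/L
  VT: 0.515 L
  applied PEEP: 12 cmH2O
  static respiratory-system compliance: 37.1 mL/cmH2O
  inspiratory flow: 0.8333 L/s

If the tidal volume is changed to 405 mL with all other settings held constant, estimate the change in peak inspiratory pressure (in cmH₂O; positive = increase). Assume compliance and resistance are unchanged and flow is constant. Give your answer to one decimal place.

PIP = Vt/C + R·V̇ + PEEP (constant-flow equation of motion).
Only the elastic term changes: ΔPIP = ΔVt / C = (405 − 515) / 37.1 = -2.965 cmH2O.

-3.0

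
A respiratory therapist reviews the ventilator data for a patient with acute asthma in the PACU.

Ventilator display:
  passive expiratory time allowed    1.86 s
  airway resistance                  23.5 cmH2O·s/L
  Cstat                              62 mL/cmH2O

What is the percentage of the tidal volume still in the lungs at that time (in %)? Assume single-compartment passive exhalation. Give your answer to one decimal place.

27.9

τ = R × C = 23.5 × 62 mL/cmH2O = 23.5 × 0.062 L/cmH2O = 1.457 s.
Passive exhalation: V(t)/V₀ = e^(−t/τ) = e^(−1.86/1.457) = 0.279.
Fraction remaining = 0.279 → 27.9%.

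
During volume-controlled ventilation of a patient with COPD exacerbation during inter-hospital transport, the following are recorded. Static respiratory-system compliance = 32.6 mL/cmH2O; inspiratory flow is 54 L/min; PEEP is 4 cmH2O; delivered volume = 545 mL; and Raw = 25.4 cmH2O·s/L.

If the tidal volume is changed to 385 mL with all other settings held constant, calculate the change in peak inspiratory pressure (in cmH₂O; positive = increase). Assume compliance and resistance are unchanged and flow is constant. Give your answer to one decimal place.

PIP = Vt/C + R·V̇ + PEEP (constant-flow equation of motion).
Only the elastic term changes: ΔPIP = ΔVt / C = (385 − 545) / 32.6 = -4.908 cmH2O.

-4.9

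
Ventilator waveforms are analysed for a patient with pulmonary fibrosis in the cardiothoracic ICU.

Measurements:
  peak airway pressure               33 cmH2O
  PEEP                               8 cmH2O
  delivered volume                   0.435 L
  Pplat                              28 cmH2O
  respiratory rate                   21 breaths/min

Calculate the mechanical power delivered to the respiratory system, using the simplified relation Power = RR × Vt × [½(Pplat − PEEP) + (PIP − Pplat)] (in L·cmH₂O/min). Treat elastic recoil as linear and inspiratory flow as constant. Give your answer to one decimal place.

Per-breath work = Vt × [½(Pplat−PEEP) + (PIP−Pplat)] = 0.435 × [0.5×20.0 + 5.0] = 0.435 × 15.0 = 6.525 L·cmH2O.
Power = 21 × 6.525 = 137.03 L·cmH2O/min.

137.0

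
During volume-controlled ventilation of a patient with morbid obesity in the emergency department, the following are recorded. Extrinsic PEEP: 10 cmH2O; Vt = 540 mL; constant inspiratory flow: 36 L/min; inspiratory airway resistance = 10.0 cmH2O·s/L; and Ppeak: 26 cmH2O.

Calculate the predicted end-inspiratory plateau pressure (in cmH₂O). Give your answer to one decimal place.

20.0

Flow: 36 L/min ÷ 60 = 0.6 L/s.
Pplat = PIP − Raw × flow = 26 − 10.0 × 0.6 = 26 − 6.0 = 20.0 cmH2O.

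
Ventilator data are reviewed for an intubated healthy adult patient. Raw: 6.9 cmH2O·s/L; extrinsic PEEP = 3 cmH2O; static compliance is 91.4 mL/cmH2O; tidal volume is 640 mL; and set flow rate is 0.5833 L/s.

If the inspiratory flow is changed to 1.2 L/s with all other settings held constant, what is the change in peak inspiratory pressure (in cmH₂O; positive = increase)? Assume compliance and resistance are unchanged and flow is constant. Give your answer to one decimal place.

4.3

PIP = Vt/C + R·V̇ + PEEP (constant-flow equation of motion).
Only the resistive term changes: ΔPIP = R × ΔV̇ = 6.9 × (1.2 − 0.5833) = 6.9 × 0.6167 = 4.255 cmH2O.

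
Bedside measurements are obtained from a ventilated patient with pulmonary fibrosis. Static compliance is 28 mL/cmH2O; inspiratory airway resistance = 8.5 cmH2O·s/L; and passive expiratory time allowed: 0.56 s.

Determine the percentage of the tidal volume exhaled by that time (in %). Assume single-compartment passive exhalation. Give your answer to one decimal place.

90.5

τ = R × C = 8.5 × 28 mL/cmH2O = 8.5 × 0.028 L/cmH2O = 0.238 s.
Passive exhalation: V(t)/V₀ = e^(−t/τ) = e^(−0.56/0.238) = 0.09509.
Fraction exhaled = 1 − 0.09509 = 0.9049 → 90.49%.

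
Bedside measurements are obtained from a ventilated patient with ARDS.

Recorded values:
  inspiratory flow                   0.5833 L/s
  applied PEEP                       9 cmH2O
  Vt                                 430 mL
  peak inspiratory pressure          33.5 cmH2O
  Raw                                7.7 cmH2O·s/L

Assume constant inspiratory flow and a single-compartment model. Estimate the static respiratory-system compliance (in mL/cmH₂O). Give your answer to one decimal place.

21.5

Equation of motion (constant flow): PIP = Vt/C + R·V̇ + PEEP.
Vt/C = PIP − R·V̇ − PEEP = 33.5 − 7.7×0.5833 − 9 = 33.5 − 4.491 − 9 = 20.009 cmH2O.
C = Vt / 20.009 = 430 / 20.009 = 21.49 mL/cmH2O.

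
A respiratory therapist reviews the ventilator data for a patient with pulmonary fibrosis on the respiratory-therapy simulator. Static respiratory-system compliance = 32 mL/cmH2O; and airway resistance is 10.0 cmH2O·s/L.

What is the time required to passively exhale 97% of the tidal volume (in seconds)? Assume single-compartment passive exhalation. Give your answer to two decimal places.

1.12

τ = R × C = 10.0 × 32 mL/cmH2O = 10.0 × 0.032 L/cmH2O = 0.32 s.
Exhaled fraction f = 1 − e^(−t/τ) → t = −τ·ln(1 − f) = −0.32·ln(0.03) = 1.122 s.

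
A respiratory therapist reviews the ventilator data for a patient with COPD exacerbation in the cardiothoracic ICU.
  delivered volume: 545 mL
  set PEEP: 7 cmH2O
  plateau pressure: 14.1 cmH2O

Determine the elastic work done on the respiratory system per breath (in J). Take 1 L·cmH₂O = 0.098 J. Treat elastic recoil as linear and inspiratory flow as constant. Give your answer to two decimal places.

Elastic work ≈ ½ × (Pplat − PEEP) × Vt = 0.5 × (14.1 − 7) × 0.545 L = 0.5 × 7.1 × 0.545 = 1.935 L·cmH2O.
× 0.098 J/(L·cmH2O) → 0.1896 J.

0.19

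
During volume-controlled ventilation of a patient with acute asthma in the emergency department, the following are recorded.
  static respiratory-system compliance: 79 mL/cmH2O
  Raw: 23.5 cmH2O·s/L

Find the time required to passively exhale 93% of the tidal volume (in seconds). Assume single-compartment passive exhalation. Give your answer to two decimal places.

τ = R × C = 23.5 × 79 mL/cmH2O = 23.5 × 0.079 L/cmH2O = 1.857 s.
Exhaled fraction f = 1 − e^(−t/τ) → t = −τ·ln(1 − f) = −1.857·ln(0.07) = 4.938 s.

4.94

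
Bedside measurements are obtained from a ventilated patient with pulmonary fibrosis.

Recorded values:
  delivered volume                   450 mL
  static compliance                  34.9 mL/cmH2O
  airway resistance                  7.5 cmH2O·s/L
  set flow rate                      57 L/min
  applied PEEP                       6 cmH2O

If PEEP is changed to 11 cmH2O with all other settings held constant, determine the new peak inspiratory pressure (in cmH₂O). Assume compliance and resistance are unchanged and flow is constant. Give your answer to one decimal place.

31.0

Flow: 57 L/min ÷ 60 = 0.95 L/s.
PIP = Vt/C + R·V̇ + PEEP (constant-flow equation of motion).
Only the baseline term changes: ΔPIP = ΔPEEP = 11 − 6 = 5.0 cmH2O.
Original PIP = 450/34.9 + 7.5×0.95 + 6 = 26.019 cmH2O; new PIP = 26.019 + (5.0) = 31.019 cmH2O.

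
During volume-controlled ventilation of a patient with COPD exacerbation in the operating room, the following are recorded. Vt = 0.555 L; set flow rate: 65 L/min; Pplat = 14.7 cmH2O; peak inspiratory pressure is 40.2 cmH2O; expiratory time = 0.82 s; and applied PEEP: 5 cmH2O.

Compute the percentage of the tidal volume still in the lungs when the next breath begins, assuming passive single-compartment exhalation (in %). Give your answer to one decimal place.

Flow: 65 L/min ÷ 60 = 1.0833 L/s.
R = (PIP − Pplat)/V̇ = (40.2 − 14.7) / 1.0833 = 25.5/1.0833 = 23.539 cmH2O·s/L.
C = Vt/(Pplat − PEEP) = 555.0 / (14.7 − 5) = 555.0/9.7 = 57.216 mL/cmH2O.
τ = R × C = 23.539 × 0.05722 L/cmH2O = 1.347 s.
Fraction remaining at end-expiration = e^(−Te/τ) = e^(−0.82/1.347) = 0.544 → 54.4%.

54.4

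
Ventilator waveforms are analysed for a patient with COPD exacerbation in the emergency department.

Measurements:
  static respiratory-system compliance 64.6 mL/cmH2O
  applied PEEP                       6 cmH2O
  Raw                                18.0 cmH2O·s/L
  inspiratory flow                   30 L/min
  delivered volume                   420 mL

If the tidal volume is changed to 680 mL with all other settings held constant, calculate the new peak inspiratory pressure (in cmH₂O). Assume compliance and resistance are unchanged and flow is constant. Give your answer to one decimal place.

Flow: 30 L/min ÷ 60 = 0.5 L/s.
PIP = Vt/C + R·V̇ + PEEP (constant-flow equation of motion).
Only the elastic term changes: ΔPIP = ΔVt / C = (680 − 420) / 64.6 = 4.025 cmH2O.
Original PIP = 420/64.6 + 18.0×0.5 + 6 = 21.502 cmH2O; new PIP = 21.502 + (4.025) = 25.527 cmH2O.

25.5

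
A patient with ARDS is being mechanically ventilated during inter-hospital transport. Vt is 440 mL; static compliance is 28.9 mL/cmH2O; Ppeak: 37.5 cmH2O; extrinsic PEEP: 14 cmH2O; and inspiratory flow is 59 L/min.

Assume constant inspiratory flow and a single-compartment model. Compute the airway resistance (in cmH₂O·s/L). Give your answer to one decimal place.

8.4

Flow: 59 L/min ÷ 60 = 0.9833 L/s.
Equation of motion (constant flow): PIP = Vt/C + R·V̇ + PEEP.
R·V̇ = PIP − Vt/C − PEEP = 37.5 − 440/28.9 − 14 = 37.5 − 15.225 − 14 = 8.275 cmH2O.
R = 8.275 / 0.9833 = 8.416 cmH2O·s/L.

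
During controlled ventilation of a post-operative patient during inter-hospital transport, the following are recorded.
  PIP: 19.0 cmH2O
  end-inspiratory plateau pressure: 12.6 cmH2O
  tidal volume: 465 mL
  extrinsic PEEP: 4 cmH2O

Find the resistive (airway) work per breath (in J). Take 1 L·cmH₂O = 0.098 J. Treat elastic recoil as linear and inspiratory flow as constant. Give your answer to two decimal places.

0.29

With constant inspiratory flow the resistive pressure is constant at PIP − Pplat = 19.0 − 12.6 = 6.4 cmH2O, so resistive work = 6.4 × 0.465 = 2.976 L·cmH2O.
× 0.098 J/(L·cmH2O) → 0.2916 J.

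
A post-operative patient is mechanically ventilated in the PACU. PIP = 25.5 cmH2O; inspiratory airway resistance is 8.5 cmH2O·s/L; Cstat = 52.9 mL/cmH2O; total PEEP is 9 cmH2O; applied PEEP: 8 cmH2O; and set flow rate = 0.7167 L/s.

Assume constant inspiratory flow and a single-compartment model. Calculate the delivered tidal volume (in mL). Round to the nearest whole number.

Total PEEP = 9 cmH2O (set 8 + intrinsic 1); this is the baseline alveolar pressure.
Equation of motion (constant flow): PIP = Vt/C + R·V̇ + PEEP.
Vt/C = PIP − R·V̇ − PEEP = 25.5 − 6.092 − 9 = 10.408 cmH2O.
Vt = C × 10.408 = 52.9 × 10.408 = 550.58 mL.

551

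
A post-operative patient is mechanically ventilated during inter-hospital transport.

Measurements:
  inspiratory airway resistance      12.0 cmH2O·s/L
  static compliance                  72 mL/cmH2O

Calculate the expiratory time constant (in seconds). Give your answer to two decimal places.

0.86

τ = R × C = 12.0 × 72 mL/cmH2O = 12.0 × 0.072 L/cmH2O = 0.864 s.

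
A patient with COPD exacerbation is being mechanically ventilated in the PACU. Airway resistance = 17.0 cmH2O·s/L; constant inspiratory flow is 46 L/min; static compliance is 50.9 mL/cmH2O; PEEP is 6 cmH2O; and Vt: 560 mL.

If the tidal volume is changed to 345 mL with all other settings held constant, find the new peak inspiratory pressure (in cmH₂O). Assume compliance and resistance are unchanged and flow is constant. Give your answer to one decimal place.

Flow: 46 L/min ÷ 60 = 0.7667 L/s.
PIP = Vt/C + R·V̇ + PEEP (constant-flow equation of motion).
Only the elastic term changes: ΔPIP = ΔVt / C = (345 − 560) / 50.9 = -4.224 cmH2O.
Original PIP = 560/50.9 + 17.0×0.7667 + 6 = 30.036 cmH2O; new PIP = 30.036 + (-4.224) = 25.812 cmH2O.

25.8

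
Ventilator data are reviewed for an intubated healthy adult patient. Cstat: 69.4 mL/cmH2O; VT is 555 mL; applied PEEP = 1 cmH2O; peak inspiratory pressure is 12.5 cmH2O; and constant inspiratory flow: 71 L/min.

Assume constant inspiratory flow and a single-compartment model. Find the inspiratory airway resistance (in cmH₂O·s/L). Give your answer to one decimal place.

3.0

Flow: 71 L/min ÷ 60 = 1.1833 L/s.
Equation of motion (constant flow): PIP = Vt/C + R·V̇ + PEEP.
R·V̇ = PIP − Vt/C − PEEP = 12.5 − 555/69.4 − 1 = 12.5 − 7.997 − 1 = 3.503 cmH2O.
R = 3.503 / 1.1833 = 2.96 cmH2O·s/L.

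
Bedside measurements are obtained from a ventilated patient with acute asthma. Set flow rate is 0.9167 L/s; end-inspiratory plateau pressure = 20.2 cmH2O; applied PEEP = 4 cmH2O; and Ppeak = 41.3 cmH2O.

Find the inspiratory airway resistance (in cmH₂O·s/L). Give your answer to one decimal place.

Raw = (PIP − Pplat) / flow = (41.3 − 20.2) / 0.9167 = 21.1 / 0.9167 = 23.017 cmH2O·s/L.

23.0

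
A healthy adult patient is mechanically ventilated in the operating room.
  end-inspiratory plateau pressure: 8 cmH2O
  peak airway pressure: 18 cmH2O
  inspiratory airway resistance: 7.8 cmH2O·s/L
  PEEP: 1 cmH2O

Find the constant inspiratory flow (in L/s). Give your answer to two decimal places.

flow = (PIP − Pplat) / Raw = 10.0 / 7.8 = 1.282 L/s.

1.28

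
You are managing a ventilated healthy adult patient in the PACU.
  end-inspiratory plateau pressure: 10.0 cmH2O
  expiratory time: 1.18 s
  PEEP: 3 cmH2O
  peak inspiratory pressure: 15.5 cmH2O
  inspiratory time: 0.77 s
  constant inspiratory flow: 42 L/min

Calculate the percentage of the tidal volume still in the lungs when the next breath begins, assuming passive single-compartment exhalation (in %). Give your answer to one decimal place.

14.2

Flow: 42 L/min ÷ 60 = 0.7 L/s.
Vt = flow × Ti = 0.7 L/s × 0.77 s × 1000 mL/L = 539.0 mL.
R = (PIP − Pplat)/V̇ = (15.5 − 10.0) / 0.7 = 5.5/0.7 = 7.857 cmH2O·s/L.
C = Vt/(Pplat − PEEP) = 539.0 / (10.0 − 3) = 539.0/7.0 = 77.0 mL/cmH2O.
τ = R × C = 7.857 × 0.077 L/cmH2O = 0.605 s.
Fraction remaining at end-expiration = e^(−Te/τ) = e^(−1.18/0.605) = 0.1422 → 14.22%.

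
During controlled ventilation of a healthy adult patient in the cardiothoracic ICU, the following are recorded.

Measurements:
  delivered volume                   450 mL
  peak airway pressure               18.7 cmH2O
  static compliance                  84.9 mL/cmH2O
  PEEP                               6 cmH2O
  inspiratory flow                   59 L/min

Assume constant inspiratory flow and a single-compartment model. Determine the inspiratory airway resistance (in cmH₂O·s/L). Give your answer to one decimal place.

7.5

Flow: 59 L/min ÷ 60 = 0.9833 L/s.
Equation of motion (constant flow): PIP = Vt/C + R·V̇ + PEEP.
R·V̇ = PIP − Vt/C − PEEP = 18.7 − 450/84.9 − 6 = 18.7 − 5.3 − 6 = 7.4 cmH2O.
R = 7.4 / 0.9833 = 7.526 cmH2O·s/L.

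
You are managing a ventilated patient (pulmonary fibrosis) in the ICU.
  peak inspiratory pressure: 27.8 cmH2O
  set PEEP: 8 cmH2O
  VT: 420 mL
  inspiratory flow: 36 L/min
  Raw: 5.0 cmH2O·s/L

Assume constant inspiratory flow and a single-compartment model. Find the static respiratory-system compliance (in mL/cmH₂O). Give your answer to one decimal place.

25.0

Flow: 36 L/min ÷ 60 = 0.6 L/s.
Equation of motion (constant flow): PIP = Vt/C + R·V̇ + PEEP.
Vt/C = PIP − R·V̇ − PEEP = 27.8 − 5.0×0.6 − 8 = 27.8 − 3.0 − 8 = 16.8 cmH2O.
C = Vt / 16.8 = 420 / 16.8 = 25.0 mL/cmH2O.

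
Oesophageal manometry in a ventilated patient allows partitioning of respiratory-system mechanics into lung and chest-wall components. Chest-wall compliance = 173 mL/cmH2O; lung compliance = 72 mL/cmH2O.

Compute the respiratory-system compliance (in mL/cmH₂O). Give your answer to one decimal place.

Lung and chest wall are elastances in series: 1/Crs = 1/CL + 1/Ccw.
1/Crs = 1/72 + 1/173 = 0.01967.
Crs = 50.839 mL/cmH2O.

50.8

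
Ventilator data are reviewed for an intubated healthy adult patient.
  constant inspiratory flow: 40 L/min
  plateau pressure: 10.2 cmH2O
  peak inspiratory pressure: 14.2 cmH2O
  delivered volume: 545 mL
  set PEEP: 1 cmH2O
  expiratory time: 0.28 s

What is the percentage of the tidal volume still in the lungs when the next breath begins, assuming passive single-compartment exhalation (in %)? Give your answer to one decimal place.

Flow: 40 L/min ÷ 60 = 0.6667 L/s.
R = (PIP − Pplat)/V̇ = (14.2 − 10.2) / 0.6667 = 4.0/0.6667 = 6.0 cmH2O·s/L.
C = Vt/(Pplat − PEEP) = 545.0 / (10.2 − 1) = 545.0/9.2 = 59.239 mL/cmH2O.
τ = R × C = 6.0 × 0.05924 L/cmH2O = 0.3554 s.
Fraction remaining at end-expiration = e^(−Te/τ) = e^(−0.28/0.3554) = 0.4548 → 45.48%.

45.5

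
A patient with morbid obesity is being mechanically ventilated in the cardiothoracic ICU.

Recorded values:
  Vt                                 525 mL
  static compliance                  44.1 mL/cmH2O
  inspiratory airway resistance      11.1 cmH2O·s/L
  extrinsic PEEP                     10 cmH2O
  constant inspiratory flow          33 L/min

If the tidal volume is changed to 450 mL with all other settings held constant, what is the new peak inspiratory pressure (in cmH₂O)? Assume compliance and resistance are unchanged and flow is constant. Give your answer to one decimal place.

Flow: 33 L/min ÷ 60 = 0.55 L/s.
PIP = Vt/C + R·V̇ + PEEP (constant-flow equation of motion).
Only the elastic term changes: ΔPIP = ΔVt / C = (450 − 525) / 44.1 = -1.701 cmH2O.
Original PIP = 525/44.1 + 11.1×0.55 + 10 = 28.01 cmH2O; new PIP = 28.01 + (-1.701) = 26.309 cmH2O.

26.3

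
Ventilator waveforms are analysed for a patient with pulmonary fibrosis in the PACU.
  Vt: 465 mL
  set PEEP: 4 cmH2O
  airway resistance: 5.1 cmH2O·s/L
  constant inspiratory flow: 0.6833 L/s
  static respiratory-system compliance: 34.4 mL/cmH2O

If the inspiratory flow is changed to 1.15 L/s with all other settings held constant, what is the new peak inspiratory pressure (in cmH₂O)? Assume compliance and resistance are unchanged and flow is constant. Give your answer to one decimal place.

23.4

PIP = Vt/C + R·V̇ + PEEP (constant-flow equation of motion).
Only the resistive term changes: ΔPIP = R × ΔV̇ = 5.1 × (1.15 − 0.6833) = 5.1 × 0.4667 = 2.38 cmH2O.
Original PIP = 465/34.4 + 5.1×0.6833 + 4 = 21.002 cmH2O; new PIP = 21.002 + (2.38) = 23.382 cmH2O.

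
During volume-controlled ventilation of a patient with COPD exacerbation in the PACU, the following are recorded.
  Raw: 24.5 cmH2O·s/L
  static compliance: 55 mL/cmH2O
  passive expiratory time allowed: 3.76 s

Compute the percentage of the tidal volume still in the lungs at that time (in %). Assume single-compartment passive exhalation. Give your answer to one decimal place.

6.1

τ = R × C = 24.5 × 55 mL/cmH2O = 24.5 × 0.055 L/cmH2O = 1.348 s.
Passive exhalation: V(t)/V₀ = e^(−t/τ) = e^(−3.76/1.348) = 0.06146.
Fraction remaining = 0.06146 → 6.146%.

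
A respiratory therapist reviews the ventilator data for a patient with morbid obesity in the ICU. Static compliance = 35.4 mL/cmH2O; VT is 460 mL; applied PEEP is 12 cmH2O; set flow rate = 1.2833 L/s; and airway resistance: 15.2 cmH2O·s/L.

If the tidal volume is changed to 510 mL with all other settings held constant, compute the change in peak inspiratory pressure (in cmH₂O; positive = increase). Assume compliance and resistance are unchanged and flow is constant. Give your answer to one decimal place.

1.4

PIP = Vt/C + R·V̇ + PEEP (constant-flow equation of motion).
Only the elastic term changes: ΔPIP = ΔVt / C = (510 − 460) / 35.4 = 1.412 cmH2O.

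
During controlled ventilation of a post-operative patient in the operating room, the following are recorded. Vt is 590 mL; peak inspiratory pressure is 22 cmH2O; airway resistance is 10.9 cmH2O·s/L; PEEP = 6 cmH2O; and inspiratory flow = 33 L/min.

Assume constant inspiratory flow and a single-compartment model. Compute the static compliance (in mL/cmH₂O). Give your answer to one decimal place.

59.0

Flow: 33 L/min ÷ 60 = 0.55 L/s.
Equation of motion (constant flow): PIP = Vt/C + R·V̇ + PEEP.
Vt/C = PIP − R·V̇ − PEEP = 22 − 10.9×0.55 − 6 = 22 − 5.995 − 6 = 10.005 cmH2O.
C = Vt / 10.005 = 590 / 10.005 = 58.971 mL/cmH2O.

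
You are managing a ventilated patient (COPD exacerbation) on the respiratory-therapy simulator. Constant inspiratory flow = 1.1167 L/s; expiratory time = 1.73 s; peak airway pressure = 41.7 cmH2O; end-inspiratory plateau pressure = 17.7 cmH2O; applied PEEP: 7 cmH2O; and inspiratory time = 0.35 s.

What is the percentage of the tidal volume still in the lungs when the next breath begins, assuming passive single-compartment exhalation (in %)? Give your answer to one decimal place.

Vt = flow × Ti = 1.1167 L/s × 0.35 s × 1000 mL/L = 390.85 mL.
R = (PIP − Pplat)/V̇ = (41.7 − 17.7) / 1.1167 = 24.0/1.1167 = 21.492 cmH2O·s/L.
C = Vt/(Pplat − PEEP) = 390.85 / (17.7 − 7) = 390.85/10.7 = 36.528 mL/cmH2O.
τ = R × C = 21.492 × 0.03653 L/cmH2O = 0.7851 s.
Fraction remaining at end-expiration = e^(−Te/τ) = e^(−1.73/0.7851) = 0.1104 → 11.04%.

11.0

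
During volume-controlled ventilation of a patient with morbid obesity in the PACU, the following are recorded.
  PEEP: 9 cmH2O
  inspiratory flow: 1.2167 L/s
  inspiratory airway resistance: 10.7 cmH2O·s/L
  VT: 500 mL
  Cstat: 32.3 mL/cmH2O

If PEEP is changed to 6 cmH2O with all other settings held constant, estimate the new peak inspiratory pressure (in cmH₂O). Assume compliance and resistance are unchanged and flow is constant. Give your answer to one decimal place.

34.5

PIP = Vt/C + R·V̇ + PEEP (constant-flow equation of motion).
Only the baseline term changes: ΔPIP = ΔPEEP = 6 − 9 = -3.0 cmH2O.
Original PIP = 500/32.3 + 10.7×1.2167 + 9 = 37.499 cmH2O; new PIP = 37.499 + (-3.0) = 34.499 cmH2O.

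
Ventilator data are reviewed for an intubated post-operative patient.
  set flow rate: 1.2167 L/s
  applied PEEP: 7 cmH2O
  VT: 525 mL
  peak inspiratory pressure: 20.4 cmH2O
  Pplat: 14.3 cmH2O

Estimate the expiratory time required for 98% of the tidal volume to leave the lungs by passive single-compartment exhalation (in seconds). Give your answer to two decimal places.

R = (PIP − Pplat)/V̇ = (20.4 − 14.3) / 1.2167 = 6.1/1.2167 = 5.014 cmH2O·s/L.
C = Vt/(Pplat − PEEP) = 525.0 / (14.3 − 7) = 525.0/7.3 = 71.918 mL/cmH2O.
τ = R × C = 5.014 × 0.07192 L/cmH2O = 0.3606 s.
t = −τ·ln(1 − 0.98) = −0.3606·ln(0.02) = 1.411 s.

1.41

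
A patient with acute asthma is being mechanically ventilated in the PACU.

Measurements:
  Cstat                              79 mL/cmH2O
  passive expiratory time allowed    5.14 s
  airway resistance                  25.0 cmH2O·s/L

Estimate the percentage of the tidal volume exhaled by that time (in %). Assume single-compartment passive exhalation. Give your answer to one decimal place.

τ = R × C = 25.0 × 79 mL/cmH2O = 25.0 × 0.079 L/cmH2O = 1.975 s.
Passive exhalation: V(t)/V₀ = e^(−t/τ) = e^(−5.14/1.975) = 0.07409.
Fraction exhaled = 1 − 0.07409 = 0.9259 → 92.59%.

92.6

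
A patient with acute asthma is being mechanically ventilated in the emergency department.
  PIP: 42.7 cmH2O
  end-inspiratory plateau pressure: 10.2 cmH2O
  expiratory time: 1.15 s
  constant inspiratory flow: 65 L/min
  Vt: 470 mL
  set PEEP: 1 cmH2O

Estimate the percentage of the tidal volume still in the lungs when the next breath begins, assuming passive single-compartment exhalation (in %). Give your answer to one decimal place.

47.2

Flow: 65 L/min ÷ 60 = 1.0833 L/s.
R = (PIP − Pplat)/V̇ = (42.7 − 10.2) / 1.0833 = 32.5/1.0833 = 30.001 cmH2O·s/L.
C = Vt/(Pplat − PEEP) = 470.0 / (10.2 − 1) = 470.0/9.2 = 51.087 mL/cmH2O.
τ = R × C = 30.001 × 0.05109 L/cmH2O = 1.533 s.
Fraction remaining at end-expiration = e^(−Te/τ) = e^(−1.15/1.533) = 0.4723 → 47.23%.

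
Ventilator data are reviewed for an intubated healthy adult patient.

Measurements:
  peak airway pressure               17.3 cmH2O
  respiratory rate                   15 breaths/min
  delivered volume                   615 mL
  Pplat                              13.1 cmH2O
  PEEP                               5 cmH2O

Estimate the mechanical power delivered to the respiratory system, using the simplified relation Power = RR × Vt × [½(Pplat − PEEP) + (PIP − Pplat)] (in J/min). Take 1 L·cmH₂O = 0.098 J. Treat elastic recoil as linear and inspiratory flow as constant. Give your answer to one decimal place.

Per-breath work = Vt × [½(Pplat−PEEP) + (PIP−Pplat)] = 0.615 × [0.5×8.1 + 4.2] = 0.615 × 8.25 = 5.074 L·cmH2O.
Power = 15 × 5.074 = 76.11 L·cmH2O/min.
× 0.098 J/(L·cmH2O) → 7.459 J/min.

7.5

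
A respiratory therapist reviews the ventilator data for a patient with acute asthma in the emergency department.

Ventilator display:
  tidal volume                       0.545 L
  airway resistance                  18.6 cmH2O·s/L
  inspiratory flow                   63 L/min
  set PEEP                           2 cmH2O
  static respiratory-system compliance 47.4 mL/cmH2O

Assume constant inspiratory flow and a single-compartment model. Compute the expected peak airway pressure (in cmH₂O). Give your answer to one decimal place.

33.0

Flow: 63 L/min ÷ 60 = 1.05 L/s.
Equation of motion (constant flow): PIP = Vt/C + R·V̇ + PEEP.
PIP = 545/47.4 + 18.6×1.05 + 2 = 11.498 + 19.53 + 2 = 33.028 cmH2O.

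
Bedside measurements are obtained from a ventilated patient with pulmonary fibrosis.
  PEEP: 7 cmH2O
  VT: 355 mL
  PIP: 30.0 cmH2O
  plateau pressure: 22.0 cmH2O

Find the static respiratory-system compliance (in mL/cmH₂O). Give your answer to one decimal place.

Cstat = Vt / (Pplat − PEEP) = 355 / (22.0 − 7) = 355 / 15.0 = 23.667 mL/cmH2O.

23.7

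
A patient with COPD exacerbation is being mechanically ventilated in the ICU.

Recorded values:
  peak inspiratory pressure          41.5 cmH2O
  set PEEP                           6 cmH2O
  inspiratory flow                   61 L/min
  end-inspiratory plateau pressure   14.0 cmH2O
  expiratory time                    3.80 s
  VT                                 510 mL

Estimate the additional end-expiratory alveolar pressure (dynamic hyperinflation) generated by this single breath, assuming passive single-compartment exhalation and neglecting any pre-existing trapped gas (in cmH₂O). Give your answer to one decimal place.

Flow: 61 L/min ÷ 60 = 1.0167 L/s.
R = (PIP − Pplat)/V̇ = (41.5 − 14.0) / 1.0167 = 27.5/1.0167 = 27.048 cmH2O·s/L.
C = Vt/(Pplat − PEEP) = 510.0 / (14.0 − 6) = 510.0/8.0 = 63.75 mL/cmH2O.
τ = R × C = 27.048 × 0.06375 L/cmH2O = 1.724 s.
Fraction remaining = e^(−Te/τ) = e^(−3.80/1.724) = 0.1103; trapped volume = 510.0 × 0.1103 = 56.253 mL.
Additional alveolar pressure from trapping ≈ V_trapped / C = 56.253 / 63.75 = 0.8824 cmH2O.

0.9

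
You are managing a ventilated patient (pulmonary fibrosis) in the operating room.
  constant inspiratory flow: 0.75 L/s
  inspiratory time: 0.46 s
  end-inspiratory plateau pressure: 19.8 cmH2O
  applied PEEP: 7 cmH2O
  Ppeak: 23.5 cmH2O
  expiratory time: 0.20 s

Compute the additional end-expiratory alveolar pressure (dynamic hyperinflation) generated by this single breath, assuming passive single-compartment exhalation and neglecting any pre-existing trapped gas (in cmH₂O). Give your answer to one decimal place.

2.8

Vt = flow × Ti = 0.75 L/s × 0.46 s × 1000 mL/L = 345.0 mL.
R = (PIP − Pplat)/V̇ = (23.5 − 19.8) / 0.75 = 3.7/0.75 = 4.933 cmH2O·s/L.
C = Vt/(Pplat − PEEP) = 345.0 / (19.8 − 7) = 345.0/12.8 = 26.953 mL/cmH2O.
τ = R × C = 4.933 × 0.02695 L/cmH2O = 0.1329 s.
Fraction remaining = e^(−Te/τ) = e^(−0.20/0.1329) = 0.222; trapped volume = 345.0 × 0.222 = 76.59 mL.
Additional alveolar pressure from trapping ≈ V_trapped / C = 76.59 / 26.953 = 2.842 cmH2O.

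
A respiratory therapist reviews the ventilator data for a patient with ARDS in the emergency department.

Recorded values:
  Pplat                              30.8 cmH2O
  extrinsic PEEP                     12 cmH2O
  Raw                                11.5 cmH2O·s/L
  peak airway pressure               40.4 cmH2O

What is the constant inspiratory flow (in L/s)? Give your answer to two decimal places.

flow = (PIP − Pplat) / Raw = 9.6 / 11.5 = 0.8348 L/s.

0.83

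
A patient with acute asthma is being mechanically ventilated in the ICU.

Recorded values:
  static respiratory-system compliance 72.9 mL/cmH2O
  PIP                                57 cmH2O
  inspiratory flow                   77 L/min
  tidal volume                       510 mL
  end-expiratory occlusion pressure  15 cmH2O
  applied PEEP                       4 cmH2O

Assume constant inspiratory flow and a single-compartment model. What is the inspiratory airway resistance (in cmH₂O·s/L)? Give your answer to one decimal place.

Flow: 77 L/min ÷ 60 = 1.2833 L/s.
Total PEEP = 15 cmH2O (set 4 + intrinsic 11); this is the baseline alveolar pressure.
Equation of motion (constant flow): PIP = Vt/C + R·V̇ + PEEP.
R·V̇ = PIP − Vt/C − PEEP = 57 − 510/72.9 − 15 = 57 − 6.996 − 15 = 35.004 cmH2O.
R = 35.004 / 1.2833 = 27.277 cmH2O·s/L.

27.3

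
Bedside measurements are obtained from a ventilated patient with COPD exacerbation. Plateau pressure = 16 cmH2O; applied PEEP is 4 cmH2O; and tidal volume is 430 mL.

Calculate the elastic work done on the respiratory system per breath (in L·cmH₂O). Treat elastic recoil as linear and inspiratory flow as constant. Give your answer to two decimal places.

Elastic work ≈ ½ × (Pplat − PEEP) × Vt = 0.5 × (16 − 4) × 0.430 L = 0.5 × 12.0 × 0.430 = 2.58 L·cmH2O.

2.58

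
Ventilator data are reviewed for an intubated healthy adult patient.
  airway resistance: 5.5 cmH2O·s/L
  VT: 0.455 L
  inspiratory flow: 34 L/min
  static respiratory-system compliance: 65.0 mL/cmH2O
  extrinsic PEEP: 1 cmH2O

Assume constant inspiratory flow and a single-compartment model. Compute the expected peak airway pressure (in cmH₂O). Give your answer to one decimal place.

11.1

Flow: 34 L/min ÷ 60 = 0.5667 L/s.
Equation of motion (constant flow): PIP = Vt/C + R·V̇ + PEEP.
PIP = 455/65.0 + 5.5×0.5667 + 1 = 7.0 + 3.117 + 1 = 11.117 cmH2O.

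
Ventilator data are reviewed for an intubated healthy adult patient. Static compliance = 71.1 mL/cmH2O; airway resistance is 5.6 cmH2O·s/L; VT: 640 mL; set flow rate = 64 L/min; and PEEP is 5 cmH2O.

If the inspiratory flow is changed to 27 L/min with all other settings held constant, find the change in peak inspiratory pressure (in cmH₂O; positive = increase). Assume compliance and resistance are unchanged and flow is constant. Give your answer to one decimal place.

-3.5

Flow: 64 L/min ÷ 60 = 1.0667 L/s.
New flow: 27 L/min ÷ 60 = 0.45 L/s.
PIP = Vt/C + R·V̇ + PEEP (constant-flow equation of motion).
Only the resistive term changes: ΔPIP = R × ΔV̇ = 5.6 × (0.45 − 1.0667) = 5.6 × -0.6167 = -3.454 cmH2O.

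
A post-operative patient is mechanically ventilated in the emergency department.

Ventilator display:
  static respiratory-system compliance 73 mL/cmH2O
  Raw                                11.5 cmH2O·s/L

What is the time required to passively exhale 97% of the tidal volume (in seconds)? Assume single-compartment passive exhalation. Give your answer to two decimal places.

τ = R × C = 11.5 × 73 mL/cmH2O = 11.5 × 0.073 L/cmH2O = 0.8395 s.
Exhaled fraction f = 1 − e^(−t/τ) → t = −τ·ln(1 − f) = −0.8395·ln(0.03) = 2.944 s.

2.94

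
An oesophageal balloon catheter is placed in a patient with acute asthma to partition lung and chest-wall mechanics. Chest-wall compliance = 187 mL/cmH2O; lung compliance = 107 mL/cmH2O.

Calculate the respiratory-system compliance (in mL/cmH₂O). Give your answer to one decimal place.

68.1

Lung and chest wall are elastances in series: 1/Crs = 1/CL + 1/Ccw.
1/Crs = 1/107 + 1/187 = 0.01469.
Crs = 68.074 mL/cmH2O.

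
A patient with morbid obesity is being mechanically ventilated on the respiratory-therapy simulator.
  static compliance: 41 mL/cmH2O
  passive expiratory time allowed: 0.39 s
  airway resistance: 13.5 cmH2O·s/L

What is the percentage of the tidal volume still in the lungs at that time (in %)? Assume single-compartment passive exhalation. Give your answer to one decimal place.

τ = R × C = 13.5 × 41 mL/cmH2O = 13.5 × 0.041 L/cmH2O = 0.5535 s.
Passive exhalation: V(t)/V₀ = e^(−t/τ) = e^(−0.39/0.5535) = 0.4943.
Fraction remaining = 0.4943 → 49.43%.

49.4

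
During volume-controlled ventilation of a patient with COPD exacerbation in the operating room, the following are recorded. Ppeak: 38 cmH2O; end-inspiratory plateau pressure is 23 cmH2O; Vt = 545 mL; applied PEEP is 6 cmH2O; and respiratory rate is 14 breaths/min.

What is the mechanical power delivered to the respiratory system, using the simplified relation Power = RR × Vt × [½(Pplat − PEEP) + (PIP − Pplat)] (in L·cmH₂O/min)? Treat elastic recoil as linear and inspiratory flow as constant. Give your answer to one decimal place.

179.3

Per-breath work = Vt × [½(Pplat−PEEP) + (PIP−Pplat)] = 0.545 × [0.5×17.0 + 15.0] = 0.545 × 23.5 = 12.808 L·cmH2O.
Power = 14 × 12.808 = 179.31 L·cmH2O/min.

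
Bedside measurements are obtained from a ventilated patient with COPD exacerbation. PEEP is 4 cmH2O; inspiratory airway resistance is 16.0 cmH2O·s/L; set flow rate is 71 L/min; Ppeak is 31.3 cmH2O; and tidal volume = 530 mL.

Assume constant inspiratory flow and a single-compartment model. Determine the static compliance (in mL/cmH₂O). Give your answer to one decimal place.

Flow: 71 L/min ÷ 60 = 1.1833 L/s.
Equation of motion (constant flow): PIP = Vt/C + R·V̇ + PEEP.
Vt/C = PIP − R·V̇ − PEEP = 31.3 − 16.0×1.1833 − 4 = 31.3 − 18.933 − 4 = 8.367 cmH2O.
C = Vt / 8.367 = 530 / 8.367 = 63.344 mL/cmH2O.

63.3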